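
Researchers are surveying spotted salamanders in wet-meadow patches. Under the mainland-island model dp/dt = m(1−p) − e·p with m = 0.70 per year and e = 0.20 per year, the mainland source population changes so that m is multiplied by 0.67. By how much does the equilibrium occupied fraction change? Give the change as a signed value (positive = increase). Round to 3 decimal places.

Before: p* = 0.70/(0.70+0.20) = 0.7778.
After: m = 0.469, e = 0.2; p* = 0.469/0.6690 = 0.7010.
Δp* = 0.7010 − 0.7778 = -0.0767.

-0.077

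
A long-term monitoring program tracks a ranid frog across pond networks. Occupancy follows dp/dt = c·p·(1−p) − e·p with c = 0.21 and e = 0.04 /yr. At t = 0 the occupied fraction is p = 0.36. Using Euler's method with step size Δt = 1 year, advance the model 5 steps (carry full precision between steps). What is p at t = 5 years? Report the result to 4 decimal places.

0.5290

Update rule: p ← p + [c·p·(1−p) − e·p]·Δt with Δt = 1.
step 1: Δp = +0.03398, p = 0.39398
step 2: Δp = +0.03438, p = 0.42836
step 3: Δp = +0.03429, p = 0.46265
step 4: Δp = +0.03370, p = 0.49635
step 5: Δp = +0.03264, p = 0.52900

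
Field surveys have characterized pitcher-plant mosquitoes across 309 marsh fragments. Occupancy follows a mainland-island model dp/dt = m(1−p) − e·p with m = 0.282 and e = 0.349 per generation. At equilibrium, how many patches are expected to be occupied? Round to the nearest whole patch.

p* = m/(m+e) = 0.282/0.6310 = 0.4469.
Expected occupied patches = N × p* = 309 × 0.4469 = 138.10 ≈ 138.

138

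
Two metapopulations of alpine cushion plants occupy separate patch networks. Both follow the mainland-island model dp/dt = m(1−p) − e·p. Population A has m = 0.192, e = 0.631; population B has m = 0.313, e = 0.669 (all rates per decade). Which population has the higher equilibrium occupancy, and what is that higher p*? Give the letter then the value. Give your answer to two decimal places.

A: p*_A = m/(m+e) = 0.192/0.8230 = 0.2333.
B: p*_B = 0.313/0.9820 = 0.3187.
B is higher at 0.3187.

B, 0.32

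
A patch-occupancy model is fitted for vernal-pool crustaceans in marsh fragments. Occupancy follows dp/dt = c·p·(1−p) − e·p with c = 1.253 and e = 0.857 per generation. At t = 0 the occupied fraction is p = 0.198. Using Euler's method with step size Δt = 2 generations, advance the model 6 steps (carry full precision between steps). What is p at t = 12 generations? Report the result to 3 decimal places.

0.316

Update rule: p ← p + [c·p·(1−p) − e·p]·Δt with Δt = 2.
t = 2: p = 0.19800 + (+0.05857) = 0.25657
t = 4: p = 0.25657 + (+0.03824) = 0.29481
t = 6: p = 0.29481 + (+0.01569) = 0.31050
t = 8: p = 0.31050 + (+0.00432) = 0.31481
t = 10: p = 0.31481 + (+0.00097) = 0.31578
t = 12: p = 0.31578 + (+0.00021) = 0.31599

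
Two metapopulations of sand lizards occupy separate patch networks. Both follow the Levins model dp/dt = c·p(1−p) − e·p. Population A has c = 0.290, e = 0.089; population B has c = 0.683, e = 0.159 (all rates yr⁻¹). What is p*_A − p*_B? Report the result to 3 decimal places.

A: p*_A = 1 − 0.089/0.290 = 0.6931.
B: p*_B = 1 − 0.159/0.683 = 0.7672.
p*_A − p*_B = 0.6931 − 0.7672 = -0.0741.

-0.074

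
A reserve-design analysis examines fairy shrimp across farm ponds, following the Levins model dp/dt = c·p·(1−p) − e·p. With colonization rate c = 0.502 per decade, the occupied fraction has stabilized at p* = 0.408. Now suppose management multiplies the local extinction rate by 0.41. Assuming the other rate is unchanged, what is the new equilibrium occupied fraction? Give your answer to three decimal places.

0.757

Balance c(1−p*) = e gives e = 0.502×(1 − 0.40800) = 0.29718.
New p* = 1 − e/c = 1 − 0.12184/0.50200 = 0.75729.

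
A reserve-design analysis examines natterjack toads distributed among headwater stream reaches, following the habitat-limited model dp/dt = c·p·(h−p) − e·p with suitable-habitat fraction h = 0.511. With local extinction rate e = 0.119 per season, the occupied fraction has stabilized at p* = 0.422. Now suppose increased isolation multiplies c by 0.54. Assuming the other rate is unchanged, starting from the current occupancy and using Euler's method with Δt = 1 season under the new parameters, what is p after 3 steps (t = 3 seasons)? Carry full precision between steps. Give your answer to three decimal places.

0.373

Balance c(h−p*) = e gives c = e/(0.511 − 0.42200) = 0.119/0.08900 = 1.33708.
Starting from p₀ = 0.42200; update p ← p + (dp/dt)·Δt with the new parameters.
  1  |  dp/dt·Δt = -0.023100  |  p_1 = 0.398900
  2  |  dp/dt·Δt = -0.015183  |  p_2 = 0.383717
  3  |  dp/dt·Δt = -0.010398  |  p_3 = 0.373319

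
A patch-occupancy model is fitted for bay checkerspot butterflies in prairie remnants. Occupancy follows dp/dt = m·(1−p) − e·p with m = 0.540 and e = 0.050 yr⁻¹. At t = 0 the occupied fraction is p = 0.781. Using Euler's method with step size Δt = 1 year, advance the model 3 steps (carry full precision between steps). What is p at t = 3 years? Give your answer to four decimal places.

Update rule: p ← p + [m·(1−p) − e·p]·Δt with Δt = 1.
  1  |  dp/dt·Δt = +0.079210  |  p_1 = 0.860210
  2  |  dp/dt·Δt = +0.032476  |  p_2 = 0.892686
  3  |  dp/dt·Δt = +0.013315  |  p_3 = 0.906001

0.9060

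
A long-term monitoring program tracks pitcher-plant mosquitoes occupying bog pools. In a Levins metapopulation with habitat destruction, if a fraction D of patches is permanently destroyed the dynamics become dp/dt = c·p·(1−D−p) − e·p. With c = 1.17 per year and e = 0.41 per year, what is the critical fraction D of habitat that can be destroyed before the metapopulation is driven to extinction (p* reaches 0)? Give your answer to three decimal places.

0.650

The nontrivial equilibrium is p* = (1−D) − e/c; extinction occurs when this hits zero.
So D_crit = 1 − e/c = 1 − 0.41/1.17 = 1 − 0.3504 = 0.6496.
Note this equals the original equilibrium occupancy — the Levins extinction-debt result.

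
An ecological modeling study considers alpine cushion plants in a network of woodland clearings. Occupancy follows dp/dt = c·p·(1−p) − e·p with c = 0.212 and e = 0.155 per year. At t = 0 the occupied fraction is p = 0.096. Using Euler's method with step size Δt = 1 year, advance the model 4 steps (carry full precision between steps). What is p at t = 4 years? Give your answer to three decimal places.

Update rule: p ← p + [c·p·(1−p) − e·p]·Δt with Δt = 1.
step 1: Δp = +0.00352, p = 0.09952
step 2: Δp = +0.00357, p = 0.10309
step 3: Δp = +0.00362, p = 0.10671
step 4: Δp = +0.00367, p = 0.11038

0.110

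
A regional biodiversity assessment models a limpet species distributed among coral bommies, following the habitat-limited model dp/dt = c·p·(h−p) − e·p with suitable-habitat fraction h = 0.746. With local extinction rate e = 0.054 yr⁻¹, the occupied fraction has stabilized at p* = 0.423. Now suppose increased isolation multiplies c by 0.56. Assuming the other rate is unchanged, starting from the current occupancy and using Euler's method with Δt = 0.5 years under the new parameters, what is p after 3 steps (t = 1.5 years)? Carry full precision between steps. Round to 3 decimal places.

0.408

Balance c(h−p*) = e gives c = e/(0.746 − 0.42300) = 0.054/0.32300 = 0.16718.
Starting from p₀ = 0.42300; update p ← p + (dp/dt)·Δt with the new parameters.
t = 0.5: p = 0.42300 + (-0.00503) = 0.41797
t = 1: p = 0.41797 + (-0.00487) = 0.41311
t = 1.5: p = 0.41311 + (-0.00472) = 0.40839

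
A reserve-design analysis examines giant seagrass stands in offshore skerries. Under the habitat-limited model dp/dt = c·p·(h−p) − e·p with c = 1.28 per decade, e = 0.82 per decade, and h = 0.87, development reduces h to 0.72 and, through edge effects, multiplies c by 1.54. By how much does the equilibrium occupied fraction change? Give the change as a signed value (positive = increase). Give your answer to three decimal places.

0.075

Before: p* = h − e/c = 0.87 − 0.82/1.28 = 0.87 − 0.6406 = 0.2294.
After: c = 1.9712, e = 0.82, h = 0.72; p* = 0.72 − 0.82/1.9712 = 0.3040.
Δp* = 0.3040 − 0.2294 = +0.0746.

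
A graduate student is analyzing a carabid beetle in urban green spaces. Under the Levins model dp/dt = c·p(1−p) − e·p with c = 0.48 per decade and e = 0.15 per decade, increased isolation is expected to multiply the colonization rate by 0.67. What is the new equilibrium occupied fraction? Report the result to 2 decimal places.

0.53

Before: p* = 1 − 0.15/0.48 = 0.6875.
After the change, c = 0.3216, e = 0.15, so p* = 1 − 0.15/0.3216 = 0.5336.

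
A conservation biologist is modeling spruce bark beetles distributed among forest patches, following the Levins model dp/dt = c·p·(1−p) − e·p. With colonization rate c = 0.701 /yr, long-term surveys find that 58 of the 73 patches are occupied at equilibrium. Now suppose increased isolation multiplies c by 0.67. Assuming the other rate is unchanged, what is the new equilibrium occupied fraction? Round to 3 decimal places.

Observed p* = 58/73 = 0.79452.
Balance c(1−p*) = e gives e = 0.701×(1 − 0.79452) = 0.14404.
New p* = 1 − e/c = 1 − 0.14404/0.46967 = 0.69332.

0.693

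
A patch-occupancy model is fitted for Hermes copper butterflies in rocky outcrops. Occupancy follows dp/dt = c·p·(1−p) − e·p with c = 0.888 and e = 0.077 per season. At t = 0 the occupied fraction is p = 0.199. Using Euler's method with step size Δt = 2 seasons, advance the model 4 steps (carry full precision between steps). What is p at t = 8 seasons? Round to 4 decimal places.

0.8840

Update rule: p ← p + [c·p·(1−p) − e·p]·Δt with Δt = 2.
t = 2: p = 0.19900 + (+0.25245) = 0.45145
t = 4: p = 0.45145 + (+0.37029) = 0.82174
t = 6: p = 0.82174 + (+0.13361) = 0.95535
t = 8: p = 0.95535 + (-0.07136) = 0.88399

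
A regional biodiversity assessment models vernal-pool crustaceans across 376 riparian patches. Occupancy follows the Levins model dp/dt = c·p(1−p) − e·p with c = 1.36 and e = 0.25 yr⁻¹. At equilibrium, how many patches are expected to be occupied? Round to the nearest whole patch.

307

p* = 1 − e/c = 1 − 0.25/1.36 = 0.8162.
Expected occupied patches = N × p* = 376 × 0.8162 = 306.88 ≈ 307.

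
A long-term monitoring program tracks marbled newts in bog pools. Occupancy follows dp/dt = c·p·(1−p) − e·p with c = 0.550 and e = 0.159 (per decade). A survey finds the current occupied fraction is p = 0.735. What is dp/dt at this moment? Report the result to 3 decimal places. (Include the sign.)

-0.010

Colonization term: c·p·(1−p) = 0.550×0.735×0.2650 = 0.10713.
Extinction term: e·p = 0.11686.
dp/dt = 0.10713 − 0.11686 = -0.00974.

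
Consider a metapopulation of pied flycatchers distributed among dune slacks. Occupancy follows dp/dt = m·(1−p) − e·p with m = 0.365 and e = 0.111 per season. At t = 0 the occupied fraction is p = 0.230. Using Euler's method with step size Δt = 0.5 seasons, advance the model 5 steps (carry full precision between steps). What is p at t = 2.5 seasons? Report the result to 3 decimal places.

0.629

Update rule: p ← p + [m·(1−p) − e·p]·Δt with Δt = 0.5.
t = 0.5: p = 0.23000 + (+0.12776) = 0.35776
t = 1: p = 0.35776 + (+0.09735) = 0.45511
t = 1.5: p = 0.45511 + (+0.07418) = 0.52930
t = 2: p = 0.52930 + (+0.05653) = 0.58582
t = 2.5: p = 0.58582 + (+0.04307) = 0.62890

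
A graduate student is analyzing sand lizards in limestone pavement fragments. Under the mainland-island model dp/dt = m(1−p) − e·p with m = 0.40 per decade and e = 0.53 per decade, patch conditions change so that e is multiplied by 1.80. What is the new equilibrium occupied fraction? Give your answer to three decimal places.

Before: p* = 0.40/(0.40+0.53) = 0.4301.
After: m = 0.4, e = 0.954; p* = 0.4/1.3540 = 0.2954.

0.295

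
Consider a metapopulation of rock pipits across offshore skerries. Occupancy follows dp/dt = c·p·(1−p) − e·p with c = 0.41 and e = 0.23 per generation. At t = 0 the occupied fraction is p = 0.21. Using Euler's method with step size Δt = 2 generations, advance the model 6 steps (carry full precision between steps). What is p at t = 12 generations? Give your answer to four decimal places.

0.3977

Update rule: p ← p + [c·p·(1−p) − e·p]·Δt with Δt = 2.
step 1: Δp = +0.03944, p = 0.24944
step 2: Δp = +0.03878, p = 0.28822
step 3: Δp = +0.03564, p = 0.32386
step 4: Δp = +0.03058, p = 0.35444
step 5: Δp = +0.02458, p = 0.37902
step 6: Δp = +0.01865, p = 0.39767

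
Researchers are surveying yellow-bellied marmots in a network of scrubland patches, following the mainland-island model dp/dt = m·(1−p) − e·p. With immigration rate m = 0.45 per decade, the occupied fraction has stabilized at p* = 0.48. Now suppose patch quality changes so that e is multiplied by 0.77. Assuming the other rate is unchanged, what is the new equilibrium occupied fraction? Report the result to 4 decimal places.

0.5452

Balance m(1−p*) = e·p* gives e = m(1−p*)/p* = 0.45×0.52000/0.48000 = 0.48750.
New p* = m/(m+e) = 0.45000/(0.45000+0.37538) = 0.54520.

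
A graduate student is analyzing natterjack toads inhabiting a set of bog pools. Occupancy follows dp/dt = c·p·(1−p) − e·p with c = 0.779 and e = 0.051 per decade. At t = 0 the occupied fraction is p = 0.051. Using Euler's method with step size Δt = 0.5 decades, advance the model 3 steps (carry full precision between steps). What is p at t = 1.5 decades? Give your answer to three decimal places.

0.122

Update rule: p ← p + [c·p·(1−p) − e·p]·Δt with Δt = 0.5.
p: 0.05100 → 0.06855  (Δp = +0.01755)
p: 0.06855 → 0.09167  (Δp = +0.02312)
p: 0.09167 → 0.12177  (Δp = +0.03010)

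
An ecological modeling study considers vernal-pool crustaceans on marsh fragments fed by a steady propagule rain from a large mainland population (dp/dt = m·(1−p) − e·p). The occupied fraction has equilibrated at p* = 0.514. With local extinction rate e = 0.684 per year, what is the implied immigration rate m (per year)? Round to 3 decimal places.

0.723

At equilibrium m(1−p*) = e·p*, so m = e·p*/(1−p*).
m = 0.684 × 0.514 / 0.4860 = 0.3516/0.4860 = 0.7234.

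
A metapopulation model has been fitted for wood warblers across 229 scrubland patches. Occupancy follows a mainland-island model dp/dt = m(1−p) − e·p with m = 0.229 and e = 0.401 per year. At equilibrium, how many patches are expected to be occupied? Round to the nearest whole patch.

p* = m/(m+e) = 0.229/0.6300 = 0.3635.
Expected occupied patches = N × p* = 229 × 0.3635 = 83.24 ≈ 83.

83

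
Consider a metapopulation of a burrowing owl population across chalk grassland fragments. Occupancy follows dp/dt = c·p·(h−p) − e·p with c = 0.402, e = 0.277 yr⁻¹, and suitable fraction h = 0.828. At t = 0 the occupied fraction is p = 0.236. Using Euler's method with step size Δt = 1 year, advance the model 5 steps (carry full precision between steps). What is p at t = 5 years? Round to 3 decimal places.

Update rule: p ← p + [c·p·(h−p) − e·p]·Δt with Δt = 1.
step 1: Δp = -0.00921, p = 0.22679
step 2: Δp = -0.00801, p = 0.21878
step 3: Δp = -0.00702, p = 0.21176
step 4: Δp = -0.00620, p = 0.20556
step 5: Δp = -0.00551, p = 0.20006

0.200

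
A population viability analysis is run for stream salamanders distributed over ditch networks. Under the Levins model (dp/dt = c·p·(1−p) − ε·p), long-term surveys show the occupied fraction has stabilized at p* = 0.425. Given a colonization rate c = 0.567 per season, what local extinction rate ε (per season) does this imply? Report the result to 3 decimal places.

At equilibrium c(1−p*) = ε.
ε = 0.567 × (1 − 0.425) = 0.567 × 0.5750 = 0.3260.

0.326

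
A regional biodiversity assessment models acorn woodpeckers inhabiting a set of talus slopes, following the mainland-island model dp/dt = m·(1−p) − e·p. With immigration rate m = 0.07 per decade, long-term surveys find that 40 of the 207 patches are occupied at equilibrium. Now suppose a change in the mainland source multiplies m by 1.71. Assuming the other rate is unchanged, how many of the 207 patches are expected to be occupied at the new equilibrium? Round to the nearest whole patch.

60

Observed p* = 40/207 = 0.19324.
Balance m(1−p*) = e·p* gives e = m(1−p*)/p* = 0.07×0.80676/0.19324 = 0.29224.
New p* = m/(m+e) = 0.11970/(0.11970+0.29224) = 0.29058.
Expected occupied = 207 × 0.29058 = 60.15 ≈ 60.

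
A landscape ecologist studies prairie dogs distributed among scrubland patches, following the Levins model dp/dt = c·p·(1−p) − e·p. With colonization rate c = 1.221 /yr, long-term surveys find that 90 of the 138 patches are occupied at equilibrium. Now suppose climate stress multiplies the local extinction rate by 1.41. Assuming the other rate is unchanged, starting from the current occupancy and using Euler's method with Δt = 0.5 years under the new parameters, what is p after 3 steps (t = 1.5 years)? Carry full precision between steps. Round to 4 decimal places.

Observed p* = 90/138 = 0.65217.
Balance c(1−p*) = e gives e = 1.221×(1 − 0.65217) = 0.42470.
Starting from p₀ = 0.65217; update p ← p + (dp/dt)·Δt with the new parameters.
  1  |  dp/dt·Δt = -0.056780  |  p_1 = 0.595394
  2  |  dp/dt·Δt = -0.031198  |  p_2 = 0.564196
  3  |  dp/dt·Δt = -0.018817  |  p_3 = 0.545379

0.5454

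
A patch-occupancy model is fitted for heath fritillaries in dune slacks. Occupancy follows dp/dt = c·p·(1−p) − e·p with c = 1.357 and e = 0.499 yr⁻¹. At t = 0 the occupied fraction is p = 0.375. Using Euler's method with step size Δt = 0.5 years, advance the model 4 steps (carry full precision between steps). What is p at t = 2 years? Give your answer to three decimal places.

0.576

Update rule: p ← p + [c·p·(1−p) − e·p]·Δt with Δt = 0.5.
  1  |  dp/dt·Δt = +0.065461  |  p_1 = 0.440461
  2  |  dp/dt·Δt = +0.057325  |  p_2 = 0.497786
  3  |  dp/dt·Δt = +0.045424  |  p_3 = 0.543210
  4  |  dp/dt·Δt = +0.032827  |  p_4 = 0.576037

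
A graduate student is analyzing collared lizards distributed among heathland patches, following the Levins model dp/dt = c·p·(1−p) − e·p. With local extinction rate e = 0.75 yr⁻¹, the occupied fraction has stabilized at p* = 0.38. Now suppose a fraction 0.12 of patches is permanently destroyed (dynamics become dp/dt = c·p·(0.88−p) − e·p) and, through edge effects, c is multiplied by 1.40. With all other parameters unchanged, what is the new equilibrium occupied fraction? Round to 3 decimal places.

0.437

Balance c(1−p*) = e gives c = e/(1 − 0.38000) = 0.75/0.62000 = 1.20968.
New p* = 0.88 − e/c = 0.88 − 0.75000/1.69355 = 0.43714.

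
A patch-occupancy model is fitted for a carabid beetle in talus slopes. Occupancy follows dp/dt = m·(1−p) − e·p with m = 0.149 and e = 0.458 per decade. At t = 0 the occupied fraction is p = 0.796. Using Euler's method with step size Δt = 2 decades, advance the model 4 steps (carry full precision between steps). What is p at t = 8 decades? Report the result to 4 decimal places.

Update rule: p ← p + [m·(1−p) − e·p]·Δt with Δt = 2.
  1  |  dp/dt·Δt = -0.668344  |  p_1 = 0.127656
  2  |  dp/dt·Δt = +0.143026  |  p_2 = 0.270682
  3  |  dp/dt·Δt = -0.030607  |  p_3 = 0.240074
  4  |  dp/dt·Δt = +0.006550  |  p_4 = 0.246624

0.2466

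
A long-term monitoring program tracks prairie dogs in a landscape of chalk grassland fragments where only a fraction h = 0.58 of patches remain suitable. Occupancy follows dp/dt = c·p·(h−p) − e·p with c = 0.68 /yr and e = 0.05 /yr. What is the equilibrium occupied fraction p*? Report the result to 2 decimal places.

0.51

Setting dp/dt = 0 and dividing by p* gives c·(h−p*) = e.
So p* = h − e/c = 0.58 − 0.05/0.68 = 0.58 − 0.0735 = 0.5065.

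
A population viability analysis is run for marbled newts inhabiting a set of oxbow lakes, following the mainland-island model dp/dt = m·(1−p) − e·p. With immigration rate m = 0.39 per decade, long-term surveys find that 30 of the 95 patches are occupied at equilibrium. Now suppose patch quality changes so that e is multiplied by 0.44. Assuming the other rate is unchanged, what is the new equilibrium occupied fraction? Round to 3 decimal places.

0.512

Observed p* = 30/95 = 0.31579.
Balance m(1−p*) = e·p* gives e = m(1−p*)/p* = 0.39×0.68421/0.31579 = 0.84500.
New p* = m/(m+e) = 0.39000/(0.39000+0.37180) = 0.51195.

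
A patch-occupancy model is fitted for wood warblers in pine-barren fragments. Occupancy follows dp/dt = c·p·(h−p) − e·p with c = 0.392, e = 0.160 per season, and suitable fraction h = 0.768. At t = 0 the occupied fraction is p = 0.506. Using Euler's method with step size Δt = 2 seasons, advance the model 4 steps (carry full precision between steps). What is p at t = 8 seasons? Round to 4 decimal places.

0.3863

Update rule: p ← p + [c·p·(h−p) − e·p]·Δt with Δt = 2.
  1  |  dp/dt·Δt = -0.057984  |  p_1 = 0.448016
  2  |  dp/dt·Δt = -0.030973  |  p_2 = 0.417044
  3  |  dp/dt·Δt = -0.018705  |  p_3 = 0.398339
  4  |  dp/dt·Δt = -0.012024  |  p_4 = 0.386315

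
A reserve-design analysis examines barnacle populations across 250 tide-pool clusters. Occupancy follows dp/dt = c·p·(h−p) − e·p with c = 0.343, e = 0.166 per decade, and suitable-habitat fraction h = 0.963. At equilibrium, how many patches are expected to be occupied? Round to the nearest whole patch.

p* = h − e/c = 0.963 − 0.4840 = 0.4790.
Expected occupied patches = N × p* = 250 × 0.4790 = 119.76 ≈ 120.

120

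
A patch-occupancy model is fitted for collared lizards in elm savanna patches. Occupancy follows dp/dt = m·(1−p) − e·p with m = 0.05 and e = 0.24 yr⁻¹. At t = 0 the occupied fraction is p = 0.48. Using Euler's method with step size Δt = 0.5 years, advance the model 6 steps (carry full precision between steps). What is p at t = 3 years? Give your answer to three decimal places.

Update rule: p ← p + [m·(1−p) − e·p]·Δt with Δt = 0.5.
  1  |  dp/dt·Δt = -0.044600  |  p_1 = 0.435400
  2  |  dp/dt·Δt = -0.038133  |  p_2 = 0.397267
  3  |  dp/dt·Δt = -0.032604  |  p_3 = 0.364663
  4  |  dp/dt·Δt = -0.027876  |  p_4 = 0.336787
  5  |  dp/dt·Δt = -0.023834  |  p_5 = 0.312953
  6  |  dp/dt·Δt = -0.020378  |  p_6 = 0.292575

0.293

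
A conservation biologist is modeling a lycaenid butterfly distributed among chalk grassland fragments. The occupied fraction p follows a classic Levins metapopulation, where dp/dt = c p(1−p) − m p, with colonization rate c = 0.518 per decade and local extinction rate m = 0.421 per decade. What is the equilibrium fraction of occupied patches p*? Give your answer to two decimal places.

0.19

Setting dp/dt = 0 and dividing through by p* gives c·(1−p*) = m.
So p* = 1 − m/c = 1 − 0.421/0.518 = 1 − 0.8127 = 0.1873.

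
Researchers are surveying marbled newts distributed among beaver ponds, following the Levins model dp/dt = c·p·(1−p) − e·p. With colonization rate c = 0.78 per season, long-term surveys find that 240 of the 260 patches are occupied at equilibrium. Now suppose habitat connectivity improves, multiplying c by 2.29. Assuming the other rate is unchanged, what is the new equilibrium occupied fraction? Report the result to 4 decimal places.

Observed p* = 240/260 = 0.92308.
Balance c(1−p*) = e gives e = 0.78×(1 − 0.92308) = 0.06000.
New p* = 1 − e/c = 1 − 0.06000/1.78620 = 0.96641.

0.9664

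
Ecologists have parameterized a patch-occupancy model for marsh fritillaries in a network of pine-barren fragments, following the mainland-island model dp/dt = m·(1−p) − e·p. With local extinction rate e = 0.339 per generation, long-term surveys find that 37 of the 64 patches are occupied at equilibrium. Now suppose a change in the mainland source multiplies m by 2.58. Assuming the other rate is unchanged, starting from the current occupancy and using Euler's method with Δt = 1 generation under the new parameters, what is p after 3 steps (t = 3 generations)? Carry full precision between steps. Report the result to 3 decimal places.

0.811

Observed p* = 37/64 = 0.57812.
Balance m(1−p*) = e·p* gives m = e·p*/(1−p*) = 0.339×0.57812/0.42188 = 0.46456.
Starting from p₀ = 0.57812; update p ← p + (dp/dt)·Δt with the new parameters.
p: 0.57812 → 0.88778  (Δp = +0.30966)
p: 0.88778 → 0.72132  (Δp = -0.16646)
p: 0.72132 → 0.81080  (Δp = +0.08948)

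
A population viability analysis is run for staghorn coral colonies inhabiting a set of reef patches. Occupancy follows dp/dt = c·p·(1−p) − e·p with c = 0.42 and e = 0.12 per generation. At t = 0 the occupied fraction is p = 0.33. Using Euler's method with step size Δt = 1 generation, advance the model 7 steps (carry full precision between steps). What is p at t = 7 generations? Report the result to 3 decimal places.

Update rule: p ← p + [c·p·(1−p) − e·p]·Δt with Δt = 1.
p: 0.33000 → 0.38326  (Δp = +0.05326)
p: 0.38326 → 0.43655  (Δp = +0.05328)
p: 0.43655 → 0.48747  (Δp = +0.05092)
p: 0.48747 → 0.53391  (Δp = +0.04644)
p: 0.53391 → 0.57436  (Δp = +0.04045)
p: 0.57436 → 0.60811  (Δp = +0.03376)
p: 0.60811 → 0.63523  (Δp = +0.02712)

0.635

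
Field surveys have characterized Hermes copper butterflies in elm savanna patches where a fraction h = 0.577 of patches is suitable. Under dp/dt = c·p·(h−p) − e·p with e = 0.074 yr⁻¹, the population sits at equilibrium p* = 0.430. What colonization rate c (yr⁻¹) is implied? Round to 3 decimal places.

0.503

At equilibrium c(h−p*) = e, so c = e/(h−p*).
c = 0.074/(0.577 − 0.430) = 0.074/0.1470 = 0.5034.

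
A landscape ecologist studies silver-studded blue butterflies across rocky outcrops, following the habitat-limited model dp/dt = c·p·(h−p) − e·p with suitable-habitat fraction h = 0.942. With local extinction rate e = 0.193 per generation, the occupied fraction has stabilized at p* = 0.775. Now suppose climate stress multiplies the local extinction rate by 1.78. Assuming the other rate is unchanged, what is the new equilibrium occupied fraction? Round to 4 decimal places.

0.6447

Balance c(h−p*) = e gives c = e/(0.942 − 0.77500) = 0.193/0.16700 = 1.15569.
New p* = 0.942 − e/c = 0.942 − 0.34354/1.15569 = 0.64474.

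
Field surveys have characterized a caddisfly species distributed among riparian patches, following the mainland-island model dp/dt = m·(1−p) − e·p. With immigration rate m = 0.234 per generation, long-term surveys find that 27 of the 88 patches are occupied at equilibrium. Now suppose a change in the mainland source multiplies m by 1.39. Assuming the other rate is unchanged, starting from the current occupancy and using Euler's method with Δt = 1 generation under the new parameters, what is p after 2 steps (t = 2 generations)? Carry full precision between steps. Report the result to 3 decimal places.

Observed p* = 27/88 = 0.30682.
Balance m(1−p*) = e·p* gives e = m(1−p*)/p* = 0.234×0.69318/0.30682 = 0.52867.
Starting from p₀ = 0.30682; update p ← p + (dp/dt)·Δt with the new parameters.
step 1: Δp = +0.06326, p = 0.37008
step 2: Δp = +0.00924, p = 0.37932

0.379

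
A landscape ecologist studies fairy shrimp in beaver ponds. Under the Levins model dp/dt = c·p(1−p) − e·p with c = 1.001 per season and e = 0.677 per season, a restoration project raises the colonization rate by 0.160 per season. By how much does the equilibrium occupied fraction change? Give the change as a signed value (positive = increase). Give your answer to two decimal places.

0.09

Before: p* = 1 − 0.677/1.001 = 0.3237.
After the change, c = 1.161, e = 0.677, so p* = 1 − 0.677/1.161 = 0.4169.
Δp* = 0.4169 − 0.3237 = +0.0932.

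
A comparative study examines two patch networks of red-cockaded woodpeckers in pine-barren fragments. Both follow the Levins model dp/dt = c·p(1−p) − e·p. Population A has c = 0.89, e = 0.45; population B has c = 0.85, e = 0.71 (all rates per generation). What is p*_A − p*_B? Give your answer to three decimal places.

A: p*_A = 1 − 0.45/0.89 = 0.4944.
B: p*_B = 1 − 0.71/0.85 = 0.1647.
p*_A − p*_B = 0.4944 − 0.1647 = 0.3297.

0.330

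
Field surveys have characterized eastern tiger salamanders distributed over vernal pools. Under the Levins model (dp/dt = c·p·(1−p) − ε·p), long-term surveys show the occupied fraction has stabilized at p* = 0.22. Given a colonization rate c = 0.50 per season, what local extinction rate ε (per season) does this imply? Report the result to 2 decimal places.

0.39

At equilibrium c(1−p*) = ε.
ε = 0.50 × (1 − 0.22) = 0.50 × 0.7800 = 0.3900.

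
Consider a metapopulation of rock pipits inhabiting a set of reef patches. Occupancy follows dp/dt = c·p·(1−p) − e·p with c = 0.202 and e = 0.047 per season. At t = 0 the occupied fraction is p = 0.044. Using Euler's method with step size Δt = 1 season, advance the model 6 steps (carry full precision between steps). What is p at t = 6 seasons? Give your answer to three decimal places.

0.098

Update rule: p ← p + [c·p·(1−p) − e·p]·Δt with Δt = 1.
p: 0.04400 → 0.05043  (Δp = +0.00643)
p: 0.05043 → 0.05773  (Δp = +0.00730)
p: 0.05773 → 0.06601  (Δp = +0.00828)
p: 0.06601 → 0.07536  (Δp = +0.00935)
p: 0.07536 → 0.08589  (Δp = +0.01053)
p: 0.08589 → 0.09771  (Δp = +0.01182)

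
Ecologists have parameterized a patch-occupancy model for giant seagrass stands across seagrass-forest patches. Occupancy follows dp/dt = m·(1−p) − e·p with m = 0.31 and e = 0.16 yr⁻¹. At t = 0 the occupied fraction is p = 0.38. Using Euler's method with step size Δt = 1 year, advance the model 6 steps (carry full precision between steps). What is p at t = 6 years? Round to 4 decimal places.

0.6534

Update rule: p ← p + [m·(1−p) − e·p]·Δt with Δt = 1.
p: 0.38000 → 0.51140  (Δp = +0.13140)
p: 0.51140 → 0.58104  (Δp = +0.06964)
p: 0.58104 → 0.61795  (Δp = +0.03691)
p: 0.61795 → 0.63751  (Δp = +0.01956)
p: 0.63751 → 0.64788  (Δp = +0.01037)
p: 0.64788 → 0.65338  (Δp = +0.00550)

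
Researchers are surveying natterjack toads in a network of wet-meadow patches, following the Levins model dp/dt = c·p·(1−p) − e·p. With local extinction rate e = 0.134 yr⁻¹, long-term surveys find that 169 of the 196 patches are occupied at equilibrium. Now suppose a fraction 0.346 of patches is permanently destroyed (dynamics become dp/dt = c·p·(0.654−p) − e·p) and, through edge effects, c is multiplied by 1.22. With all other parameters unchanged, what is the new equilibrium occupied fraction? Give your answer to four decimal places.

0.5411

Observed p* = 169/196 = 0.86224.
Balance c(1−p*) = e gives c = e/(1 − 0.86224) = 0.134/0.13776 = 0.97271.
New p* = 0.654 − e/c = 0.654 − 0.13400/1.18671 = 0.54108.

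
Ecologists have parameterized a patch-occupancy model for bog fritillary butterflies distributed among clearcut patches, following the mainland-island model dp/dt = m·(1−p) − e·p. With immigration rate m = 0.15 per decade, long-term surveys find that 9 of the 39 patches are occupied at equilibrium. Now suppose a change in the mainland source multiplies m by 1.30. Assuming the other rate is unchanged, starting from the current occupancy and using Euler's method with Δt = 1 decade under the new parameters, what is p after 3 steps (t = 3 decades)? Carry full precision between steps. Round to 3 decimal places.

0.279

Observed p* = 9/39 = 0.23077.
Balance m(1−p*) = e·p* gives e = m(1−p*)/p* = 0.15×0.76923/0.23077 = 0.50000.
Starting from p₀ = 0.23077; update p ← p + (dp/dt)·Δt with the new parameters.
step 1: Δp = +0.03462, p = 0.26538
step 2: Δp = +0.01056, p = 0.27594
step 3: Δp = +0.00322, p = 0.27916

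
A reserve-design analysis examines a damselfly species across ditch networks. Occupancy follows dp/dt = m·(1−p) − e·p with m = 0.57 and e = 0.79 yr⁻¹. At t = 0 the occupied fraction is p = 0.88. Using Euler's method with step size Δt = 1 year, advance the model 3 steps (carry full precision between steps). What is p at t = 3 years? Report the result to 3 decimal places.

Update rule: p ← p + [m·(1−p) − e·p]·Δt with Δt = 1.
  1  |  dp/dt·Δt = -0.626800  |  p_1 = 0.253200
  2  |  dp/dt·Δt = +0.225648  |  p_2 = 0.478848
  3  |  dp/dt·Δt = -0.081233  |  p_3 = 0.397615

0.398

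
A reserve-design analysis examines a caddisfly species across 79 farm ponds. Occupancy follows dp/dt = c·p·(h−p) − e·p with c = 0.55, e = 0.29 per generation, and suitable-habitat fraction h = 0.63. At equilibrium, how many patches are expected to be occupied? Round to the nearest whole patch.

p* = h − e/c = 0.63 − 0.5273 = 0.1027.
Expected occupied patches = N × p* = 79 × 0.1027 = 8.12 ≈ 8.

8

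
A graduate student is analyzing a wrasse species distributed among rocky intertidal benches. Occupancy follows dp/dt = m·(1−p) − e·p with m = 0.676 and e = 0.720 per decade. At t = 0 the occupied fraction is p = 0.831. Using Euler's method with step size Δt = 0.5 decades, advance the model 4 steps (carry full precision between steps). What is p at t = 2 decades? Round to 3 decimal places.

0.487

Update rule: p ← p + [m·(1−p) − e·p]·Δt with Δt = 0.5.
p: 0.83100 → 0.58896  (Δp = -0.24204)
p: 0.58896 → 0.51587  (Δp = -0.07310)
p: 0.51587 → 0.49379  (Δp = -0.02207)
p: 0.49379 → 0.48713  (Δp = -0.00667)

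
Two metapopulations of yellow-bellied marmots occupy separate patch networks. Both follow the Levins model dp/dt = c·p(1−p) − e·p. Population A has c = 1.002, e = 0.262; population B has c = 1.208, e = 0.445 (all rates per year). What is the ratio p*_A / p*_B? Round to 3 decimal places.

A: p*_A = 1 − 0.262/1.002 = 0.7385.
B: p*_B = 1 − 0.445/1.208 = 0.6316.
p*_A / p*_B = 0.7385/0.6316 = 1.1692.

1.169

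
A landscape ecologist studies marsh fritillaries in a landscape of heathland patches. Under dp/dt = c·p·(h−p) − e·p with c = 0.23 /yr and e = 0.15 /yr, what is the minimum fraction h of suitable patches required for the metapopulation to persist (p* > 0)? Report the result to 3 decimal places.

0.652

p* = h − e/c is positive only when h > e/c.
h_min = e/c = 0.15/0.23 = 0.6522.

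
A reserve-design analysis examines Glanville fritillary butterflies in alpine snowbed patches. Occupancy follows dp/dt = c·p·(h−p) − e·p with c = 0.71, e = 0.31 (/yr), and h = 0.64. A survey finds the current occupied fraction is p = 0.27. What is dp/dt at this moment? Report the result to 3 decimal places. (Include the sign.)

Colonization term: c·p·(h−p) = 0.71×0.27×0.3700 = 0.07093.
Extinction term: e·p = 0.08370.
dp/dt = 0.07093 − 0.08370 = -0.01277.

-0.013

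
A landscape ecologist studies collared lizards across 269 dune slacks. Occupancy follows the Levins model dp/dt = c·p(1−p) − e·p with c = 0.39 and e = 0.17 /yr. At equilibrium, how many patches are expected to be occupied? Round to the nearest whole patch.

152

p* = 1 − e/c = 1 − 0.17/0.39 = 0.5641.
Expected occupied patches = N × p* = 269 × 0.5641 = 151.74 ≈ 152.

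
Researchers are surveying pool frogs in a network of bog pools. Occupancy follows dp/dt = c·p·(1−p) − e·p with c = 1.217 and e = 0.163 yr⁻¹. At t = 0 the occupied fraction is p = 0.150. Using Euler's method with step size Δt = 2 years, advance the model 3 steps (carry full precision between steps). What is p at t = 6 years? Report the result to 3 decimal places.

0.865

Update rule: p ← p + [c·p·(1−p) − e·p]·Δt with Δt = 2.
t = 2: p = 0.15000 + (+0.26144) = 0.41143
t = 4: p = 0.41143 + (+0.45528) = 0.86672
t = 6: p = 0.86672 + (-0.00137) = 0.86534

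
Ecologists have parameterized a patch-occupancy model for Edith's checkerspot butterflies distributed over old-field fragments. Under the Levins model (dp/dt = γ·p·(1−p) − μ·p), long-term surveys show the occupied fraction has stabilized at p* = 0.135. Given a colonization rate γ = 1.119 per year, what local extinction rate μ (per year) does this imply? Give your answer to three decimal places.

At equilibrium γ(1−p*) = μ.
μ = 1.119 × (1 − 0.135) = 1.119 × 0.8650 = 0.9679.

0.968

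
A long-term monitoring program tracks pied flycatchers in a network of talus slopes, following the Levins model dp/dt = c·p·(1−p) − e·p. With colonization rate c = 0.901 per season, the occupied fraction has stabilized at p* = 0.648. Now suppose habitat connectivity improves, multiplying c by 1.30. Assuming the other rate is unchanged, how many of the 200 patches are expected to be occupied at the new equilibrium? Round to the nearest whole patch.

Balance c(1−p*) = e gives e = 0.901×(1 − 0.64800) = 0.31715.
New p* = 1 − e/c = 1 − 0.31715/1.17130 = 0.72923.
Expected occupied = 200 × 0.72923 = 145.85 ≈ 146.

146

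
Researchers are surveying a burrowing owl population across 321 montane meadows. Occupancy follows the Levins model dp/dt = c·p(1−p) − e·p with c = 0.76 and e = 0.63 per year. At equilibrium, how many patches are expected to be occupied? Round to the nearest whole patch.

p* = 1 − e/c = 1 − 0.63/0.76 = 0.1711.
Expected occupied patches = N × p* = 321 × 0.1711 = 54.91 ≈ 55.

55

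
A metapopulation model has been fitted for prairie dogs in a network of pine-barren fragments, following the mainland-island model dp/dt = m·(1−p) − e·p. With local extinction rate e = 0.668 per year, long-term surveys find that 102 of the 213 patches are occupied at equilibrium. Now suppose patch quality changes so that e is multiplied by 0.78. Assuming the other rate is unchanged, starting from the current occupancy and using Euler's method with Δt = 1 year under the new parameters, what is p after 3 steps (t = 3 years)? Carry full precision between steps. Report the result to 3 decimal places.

0.541

Observed p* = 102/213 = 0.47887.
Balance m(1−p*) = e·p* gives m = e·p*/(1−p*) = 0.668×0.47887/0.52113 = 0.61384.
Starting from p₀ = 0.47887; update p ← p + (dp/dt)·Δt with the new parameters.
  1  |  dp/dt·Δt = +0.070375  |  p_1 = 0.549248
  2  |  dp/dt·Δt = -0.009492  |  p_2 = 0.539756
  3  |  dp/dt·Δt = +0.001280  |  p_3 = 0.541037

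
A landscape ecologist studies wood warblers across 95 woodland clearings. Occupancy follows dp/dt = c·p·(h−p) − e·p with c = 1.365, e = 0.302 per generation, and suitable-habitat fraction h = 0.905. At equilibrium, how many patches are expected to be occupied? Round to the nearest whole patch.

65

p* = h − e/c = 0.905 − 0.2212 = 0.6838.
Expected occupied patches = N × p* = 95 × 0.6838 = 64.96 ≈ 65.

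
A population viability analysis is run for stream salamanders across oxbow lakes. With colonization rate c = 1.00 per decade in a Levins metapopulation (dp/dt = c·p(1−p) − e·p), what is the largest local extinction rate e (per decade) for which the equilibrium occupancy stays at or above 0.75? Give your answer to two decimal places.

1 − e/c ≥ 0.75 ⇒ e ≤ c(1 − 0.75) = 1.00 × 0.2500.
e_max = 0.2500.

0.25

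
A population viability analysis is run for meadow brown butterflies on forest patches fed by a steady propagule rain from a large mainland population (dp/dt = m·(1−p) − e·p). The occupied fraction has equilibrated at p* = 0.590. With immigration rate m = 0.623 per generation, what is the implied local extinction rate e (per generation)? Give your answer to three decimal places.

0.433

At equilibrium m(1−p*) = e·p*, so e = m(1−p*)/p*.
e = 0.623 × 0.4100 / 0.590 = 0.4329.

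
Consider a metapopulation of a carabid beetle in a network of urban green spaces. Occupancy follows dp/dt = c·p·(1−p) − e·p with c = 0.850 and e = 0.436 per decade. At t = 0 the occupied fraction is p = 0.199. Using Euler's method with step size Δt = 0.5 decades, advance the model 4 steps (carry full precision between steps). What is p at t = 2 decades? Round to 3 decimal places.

0.298

Update rule: p ← p + [c·p·(1−p) − e·p]·Δt with Δt = 0.5.
step 1: Δp = +0.02436, p = 0.22336
step 2: Δp = +0.02503, p = 0.24840
step 3: Δp = +0.02520, p = 0.27359
step 4: Δp = +0.02482, p = 0.29841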